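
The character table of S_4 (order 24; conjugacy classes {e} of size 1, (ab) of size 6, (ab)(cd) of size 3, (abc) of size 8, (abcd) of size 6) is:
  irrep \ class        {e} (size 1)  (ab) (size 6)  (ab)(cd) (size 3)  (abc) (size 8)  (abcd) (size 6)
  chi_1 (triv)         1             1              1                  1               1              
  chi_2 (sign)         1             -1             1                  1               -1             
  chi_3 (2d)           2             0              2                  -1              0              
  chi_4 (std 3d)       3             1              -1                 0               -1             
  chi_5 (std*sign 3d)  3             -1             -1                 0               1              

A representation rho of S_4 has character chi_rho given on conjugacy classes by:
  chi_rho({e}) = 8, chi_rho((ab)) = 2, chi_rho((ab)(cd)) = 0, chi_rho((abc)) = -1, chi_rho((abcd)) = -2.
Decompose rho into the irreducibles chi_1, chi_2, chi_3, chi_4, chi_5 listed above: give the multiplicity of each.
Multiplicities: chi_1: 0, chi_2: 0, chi_3: 1, chi_4: 2, chi_5: 0.

Proof sketch: Use <chi_rho, chi> = (1/|G|) sum_C |C| * chi_rho(C) * conj(chi(C)) with |G| = 24 for each irreducible chi in the table:
  <chi_rho, chi_1> = (1/24)[1*(8)*conj(1) + 6*(2)*conj(1) + 3*(0)*conj(1) + 8*(-1)*conj(1) + 6*(-2)*conj(1)]
      = (1/24)[(8) + (12) + (0) + (-8) + (-12)] = 0/24 = 0
  <chi_rho, chi_2> = (1/24)[1*(8)*conj(1) + 6*(2)*conj(-1) + 3*(0)*conj(1) + 8*(-1)*conj(1) + 6*(-2)*conj(-1)]
      = (1/24)[(8) + (-12) + (0) + (-8) + (12)] = 0/24 = 0
  <chi_rho, chi_3> = (1/24)[1*(8)*conj(2) + 6*(2)*conj(0) + 3*(0)*conj(2) + 8*(-1)*conj(-1) + 6*(-2)*conj(0)]
      = (1/24)[(16) + (0) + (0) + (8) + (0)] = 24/24 = 1
  <chi_rho, chi_4> = (1/24)[1*(8)*conj(3) + 6*(2)*conj(1) + 3*(0)*conj(-1) + 8*(-1)*conj(0) + 6*(-2)*conj(-1)]
      = (1/24)[(24) + (12) + (0) + (0) + (12)] = 48/24 = 2
  <chi_rho, chi_5> = (1/24)[1*(8)*conj(3) + 6*(2)*conj(-1) + 3*(0)*conj(-1) + 8*(-1)*conj(0) + 6*(-2)*conj(1)]
      = (1/24)[(24) + (-12) + (0) + (0) + (-12)] = 0/24 = 0
Dimension check: dim(rho) = sum (mult * dim) = 0*1 + 0*1 + 1*2 + 2*3 + 0*3 = 8 = chi_rho(e) = 8.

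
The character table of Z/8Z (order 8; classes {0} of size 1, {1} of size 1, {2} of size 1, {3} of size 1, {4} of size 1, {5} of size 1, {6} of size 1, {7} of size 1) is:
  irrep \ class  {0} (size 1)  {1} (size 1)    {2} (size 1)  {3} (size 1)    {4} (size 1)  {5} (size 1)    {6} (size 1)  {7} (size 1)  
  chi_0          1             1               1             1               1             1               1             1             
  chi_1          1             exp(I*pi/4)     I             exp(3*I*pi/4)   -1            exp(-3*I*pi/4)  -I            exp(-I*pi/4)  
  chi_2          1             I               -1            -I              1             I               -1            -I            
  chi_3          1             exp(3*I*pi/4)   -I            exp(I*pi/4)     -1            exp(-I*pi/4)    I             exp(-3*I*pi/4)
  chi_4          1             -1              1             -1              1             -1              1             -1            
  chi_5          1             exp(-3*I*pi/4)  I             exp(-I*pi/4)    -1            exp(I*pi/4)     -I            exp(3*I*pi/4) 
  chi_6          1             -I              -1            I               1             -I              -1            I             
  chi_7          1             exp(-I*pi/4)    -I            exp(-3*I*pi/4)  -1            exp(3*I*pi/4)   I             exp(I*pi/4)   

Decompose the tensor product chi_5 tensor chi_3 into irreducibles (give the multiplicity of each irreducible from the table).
chi_5 tensor chi_3 = chi_0 (all other irreducibles have multiplicity 0).

Solution. The character of a tensor product is the pointwise product (chi_5 * chi_3)(C) = chi_5(C) * chi_3(C):
  {0}: (1)*(1), {1}: (exp(-3*I*pi/4))*(exp(3*I*pi/4)), {2}: (I)*(-I), {3}: (exp(-I*pi/4))*(exp(I*pi/4)), {4}: (-1)*(-1), {5}: (exp(I*pi/4))*(exp(-I*pi/4)), {6}: (-I)*(I), {7}: (exp(3*I*pi/4))*(exp(-3*I*pi/4))
so (chi_5 * chi_3) takes values
  {0} -> 1, {1} -> 1, {2} -> 1, {3} -> 1, {4} -> 1, {5} -> 1, {6} -> 1, {7} -> 1.
Now take the inner product of this character with each irreducible chi from the table, <chi_5*chi_3, chi> = (1/8) sum_C |C| (chi_5*chi_3)(C) conj(chi(C)):
  <chi_5*chi_3, chi_0> = (1/8)[1*(1)*conj(1) + 1*(1)*conj(1) + 1*(1)*conj(1) + 1*(1)*conj(1) + 1*(1)*conj(1) + 1*(1)*conj(1) + 1*(1)*conj(1) + 1*(1)*conj(1)]
      = (1/8)[(1) + (1) + (1) + (1) + (1) + (1) + (1) + (1)] = 8/8 = 1
  <chi_5*chi_3, chi_1> = (1/8)[1*(1)*conj(1) + 1*(1)*conj(exp(I*pi/4)) + 1*(1)*conj(I) + 1*(1)*conj(exp(3*I*pi/4)) + 1*(1)*conj(-1) + 1*(1)*conj(exp(-3*I*pi/4)) + 1*(1)*conj(-I) + 1*(1)*conj(exp(-I*pi/4))]
      = (1/8)[(1) + (exp(-I*pi/4)) + (-I) + (exp(-3*I*pi/4)) + (-1) + (exp(3*I*pi/4)) + (I) + (exp(I*pi/4))] = 0/8 = 0
  <chi_5*chi_3, chi_2> = (1/8)[1*(1)*conj(1) + 1*(1)*conj(I) + 1*(1)*conj(-1) + 1*(1)*conj(-I) + 1*(1)*conj(1) + 1*(1)*conj(I) + 1*(1)*conj(-1) + 1*(1)*conj(-I)]
      = (1/8)[(1) + (-I) + (-1) + (I) + (1) + (-I) + (-1) + (I)] = 0/8 = 0
  <chi_5*chi_3, chi_3> = (1/8)[1*(1)*conj(1) + 1*(1)*conj(exp(3*I*pi/4)) + 1*(1)*conj(-I) + 1*(1)*conj(exp(I*pi/4)) + 1*(1)*conj(-1) + 1*(1)*conj(exp(-I*pi/4)) + 1*(1)*conj(I) + 1*(1)*conj(exp(-3*I*pi/4))]
      = (1/8)[(1) + (exp(-3*I*pi/4)) + (I) + (exp(-I*pi/4)) + (-1) + (exp(I*pi/4)) + (-I) + (exp(3*I*pi/4))] = 0/8 = 0
  <chi_5*chi_3, chi_4> = (1/8)[1*(1)*conj(1) + 1*(1)*conj(-1) + 1*(1)*conj(1) + 1*(1)*conj(-1) + 1*(1)*conj(1) + 1*(1)*conj(-1) + 1*(1)*conj(1) + 1*(1)*conj(-1)]
      = (1/8)[(1) + (-1) + (1) + (-1) + (1) + (-1) + (1) + (-1)] = 0/8 = 0
  <chi_5*chi_3, chi_5> = (1/8)[1*(1)*conj(1) + 1*(1)*conj(exp(-3*I*pi/4)) + 1*(1)*conj(I) + 1*(1)*conj(exp(-I*pi/4)) + 1*(1)*conj(-1) + 1*(1)*conj(exp(I*pi/4)) + 1*(1)*conj(-I) + 1*(1)*conj(exp(3*I*pi/4))]
      = (1/8)[(1) + (exp(3*I*pi/4)) + (-I) + (exp(I*pi/4)) + (-1) + (exp(-I*pi/4)) + (I) + (exp(-3*I*pi/4))] = 0/8 = 0
  <chi_5*chi_3, chi_6> = (1/8)[1*(1)*conj(1) + 1*(1)*conj(-I) + 1*(1)*conj(-1) + 1*(1)*conj(I) + 1*(1)*conj(1) + 1*(1)*conj(-I) + 1*(1)*conj(-1) + 1*(1)*conj(I)]
      = (1/8)[(1) + (I) + (-1) + (-I) + (1) + (I) + (-1) + (-I)] = 0/8 = 0
  <chi_5*chi_3, chi_7> = (1/8)[1*(1)*conj(1) + 1*(1)*conj(exp(-I*pi/4)) + 1*(1)*conj(-I) + 1*(1)*conj(exp(-3*I*pi/4)) + 1*(1)*conj(-1) + 1*(1)*conj(exp(3*I*pi/4)) + 1*(1)*conj(I) + 1*(1)*conj(exp(I*pi/4))]
      = (1/8)[(1) + (exp(I*pi/4)) + (I) + (exp(3*I*pi/4)) + (-1) + (exp(-3*I*pi/4)) + (-I) + (exp(-I*pi/4))] = 0/8 = 0
(Exp terms are combined using exp(i*s)*conj(exp(i*t)) = exp(i*(s-t)), and sums of them are collapsed using the identity that for every m > 1 the m distinct m-th roots of unity sum to 0, e.g. 1 + exp(2*I*pi/3) + exp(-2*I*pi/3) = 0.)
Hence the multiplicities are chi_0: 1. Dimension check: dim(chi_5)*dim(chi_3) = 1*1 = 1 and sum (mult * dim) = 1*1 = 1.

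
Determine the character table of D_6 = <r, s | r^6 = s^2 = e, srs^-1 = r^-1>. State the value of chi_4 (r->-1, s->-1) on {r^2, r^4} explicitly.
Conjugacy classes: {e} of size 1, {r^3} of size 1, {r^1, r^5} of size 2, {r^2, r^4} of size 2, {s, sr^2, ...} of size 3, {sr, sr^3, ...} of size 3.
Character table:
  irrep \ class              {e} (size 1)  {r^3} (size 1)  {r^1, r^5} (size 2)  {r^2, r^4} (size 2)  {s, sr^2, ...} (size 3)  {sr, sr^3, ...} (size 3)
  chi_1 (triv)               1             1               1                    1                    1                        1                       
  chi_2 (sign: r->1, s->-1)  1             1               1                    1                    -1                       -1                      
  chi_3 (r->-1, s->1)        1             -1              -1                   1                    1                        -1                      
  chi_4 (r->-1, s->-1)       1             -1              -1                   1                    -1                       1                       
  chi_5 (2d, j=1)            2             -2              1                    -1                   0                        0                       
  chi_6 (2d, j=2)            2             2               -1                   -1                   0                        0                       

Spot check: chi_4 (r->-1, s->-1) on {r^2, r^4} = 1.

Reasoning: D_6 has order 2*6 = 12 with 6 conjugacy classes, hence 6 irreducibles. Sum of squared dims 1 + 1 + 1 + 1 + 4 + 4 = 12 = |G|. Linear characters come from the abelianisation; the 2-dimensional irreps have character r^k -> 2*cos(2*pi*j*k/6), reflections -> 0.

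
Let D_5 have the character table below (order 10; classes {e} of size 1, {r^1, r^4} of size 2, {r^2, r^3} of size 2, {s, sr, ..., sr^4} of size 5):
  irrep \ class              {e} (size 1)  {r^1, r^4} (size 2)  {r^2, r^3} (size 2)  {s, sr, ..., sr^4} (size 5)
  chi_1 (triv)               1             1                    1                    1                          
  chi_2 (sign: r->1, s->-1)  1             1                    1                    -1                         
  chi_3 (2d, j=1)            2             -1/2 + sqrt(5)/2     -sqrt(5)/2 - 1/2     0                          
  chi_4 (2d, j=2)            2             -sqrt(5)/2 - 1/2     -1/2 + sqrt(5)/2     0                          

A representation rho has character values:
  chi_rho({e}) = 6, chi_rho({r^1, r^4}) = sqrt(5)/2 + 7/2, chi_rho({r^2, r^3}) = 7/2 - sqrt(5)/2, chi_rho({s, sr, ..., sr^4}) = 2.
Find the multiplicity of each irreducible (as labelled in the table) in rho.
Multiplicities: chi_1: 3, chi_2: 1, chi_3: 1, chi_4: 0.

Derivation: Use <chi_rho, chi> = (1/|G|) sum_C |C| * chi_rho(C) * conj(chi(C)) with |G| = 10 for each irreducible chi in the table:
  <chi_rho, chi_1> = (1/10)[1*(6)*conj(1) + 2*(sqrt(5)/2 + 7/2)*conj(1) + 2*(7/2 - sqrt(5)/2)*conj(1) + 5*(2)*conj(1)]
      = (1/10)[(6) + (sqrt(5) + 7) + (7 - sqrt(5)) + (10)] = 30/10 = 3
  <chi_rho, chi_2> = (1/10)[1*(6)*conj(1) + 2*(sqrt(5)/2 + 7/2)*conj(1) + 2*(7/2 - sqrt(5)/2)*conj(1) + 5*(2)*conj(-1)]
      = (1/10)[(6) + (sqrt(5) + 7) + (7 - sqrt(5)) + (-10)] = 10/10 = 1
  <chi_rho, chi_3> = (1/10)[1*(6)*conj(2) + 2*(sqrt(5)/2 + 7/2)*conj(-1/2 + sqrt(5)/2) + 2*(7/2 - sqrt(5)/2)*conj(-sqrt(5)/2 - 1/2) + 5*(2)*conj(0)]
      = (1/10)[(12) + (-1 + 3*sqrt(5)) + (-3*sqrt(5) - 1) + (0)] = 10/10 = 1
  <chi_rho, chi_4> = (1/10)[1*(6)*conj(2) + 2*(sqrt(5)/2 + 7/2)*conj(-sqrt(5)/2 - 1/2) + 2*(7/2 - sqrt(5)/2)*conj(-1/2 + sqrt(5)/2) + 5*(2)*conj(0)]
      = (1/10)[(12) + (-4*sqrt(5) - 6) + (-6 + 4*sqrt(5)) + (0)] = 0/10 = 0
Dimension check: dim(rho) = sum (mult * dim) = 3*1 + 1*1 + 1*2 + 0*2 = 6 = chi_rho(e) = 6.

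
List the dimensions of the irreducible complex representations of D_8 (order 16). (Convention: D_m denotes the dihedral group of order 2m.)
Dimensions: 1, 1, 1, 1, 2, 2, 2

Solution. There are 7 irreducibles (= number of conjugacy classes). Their dimensions d_i satisfy sum d_i^2 = |G| = 16: 1 + 1 + 1 + 1 + 4 + 4 + 4 = 16.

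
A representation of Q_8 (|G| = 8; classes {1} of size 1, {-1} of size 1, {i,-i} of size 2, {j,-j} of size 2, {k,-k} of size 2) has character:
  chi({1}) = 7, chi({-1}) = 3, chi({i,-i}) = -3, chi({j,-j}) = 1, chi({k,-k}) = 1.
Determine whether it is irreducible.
Not irreducible (reducible): <chi, chi> = 10 > 1.

Working: <chi, chi> = (1/|G|) sum_C |C| * |chi(C)|^2 = (1/8)[1*|7|^2 + 1*|3|^2 + 2*|-3|^2 + 2*|1|^2 + 2*|1|^2]
  = (1/8)[(49) + (9) + (18) + (2) + (2)] = 80/8 = 10.
A character is irreducible iff <chi, chi> = 1, so this representation is reducible.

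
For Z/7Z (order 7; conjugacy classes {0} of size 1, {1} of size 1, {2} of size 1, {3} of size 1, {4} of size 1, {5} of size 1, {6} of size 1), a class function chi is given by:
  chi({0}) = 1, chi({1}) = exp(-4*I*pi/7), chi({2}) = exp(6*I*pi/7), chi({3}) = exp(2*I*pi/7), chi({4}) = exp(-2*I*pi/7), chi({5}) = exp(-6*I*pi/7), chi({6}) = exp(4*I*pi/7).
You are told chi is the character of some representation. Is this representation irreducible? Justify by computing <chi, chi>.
Irreducible: <chi, chi> = 1.

Why: <chi, chi> = (1/|G|) sum_C |C| * |chi(C)|^2 = (1/7)[1*|1|^2 + 1*|exp(-4*I*pi/7)|^2 + 1*|exp(6*I*pi/7)|^2 + 1*|exp(2*I*pi/7)|^2 + 1*|exp(-2*I*pi/7)|^2 + 1*|exp(-6*I*pi/7)|^2 + 1*|exp(4*I*pi/7)|^2]
  = (1/7)[(1) + (1) + (1) + (1) + (1) + (1) + (1)] = 7/7 = 1.
(Exp terms are combined using exp(i*s)*conj(exp(i*t)) = exp(i*(s-t)), and sums of them are collapsed using the identity that for every m > 1 the m distinct m-th roots of unity sum to 0, e.g. 1 + exp(2*I*pi/3) + exp(-2*I*pi/3) = 0.)
A character is irreducible iff <chi, chi> = 1, so this representation is irreducible.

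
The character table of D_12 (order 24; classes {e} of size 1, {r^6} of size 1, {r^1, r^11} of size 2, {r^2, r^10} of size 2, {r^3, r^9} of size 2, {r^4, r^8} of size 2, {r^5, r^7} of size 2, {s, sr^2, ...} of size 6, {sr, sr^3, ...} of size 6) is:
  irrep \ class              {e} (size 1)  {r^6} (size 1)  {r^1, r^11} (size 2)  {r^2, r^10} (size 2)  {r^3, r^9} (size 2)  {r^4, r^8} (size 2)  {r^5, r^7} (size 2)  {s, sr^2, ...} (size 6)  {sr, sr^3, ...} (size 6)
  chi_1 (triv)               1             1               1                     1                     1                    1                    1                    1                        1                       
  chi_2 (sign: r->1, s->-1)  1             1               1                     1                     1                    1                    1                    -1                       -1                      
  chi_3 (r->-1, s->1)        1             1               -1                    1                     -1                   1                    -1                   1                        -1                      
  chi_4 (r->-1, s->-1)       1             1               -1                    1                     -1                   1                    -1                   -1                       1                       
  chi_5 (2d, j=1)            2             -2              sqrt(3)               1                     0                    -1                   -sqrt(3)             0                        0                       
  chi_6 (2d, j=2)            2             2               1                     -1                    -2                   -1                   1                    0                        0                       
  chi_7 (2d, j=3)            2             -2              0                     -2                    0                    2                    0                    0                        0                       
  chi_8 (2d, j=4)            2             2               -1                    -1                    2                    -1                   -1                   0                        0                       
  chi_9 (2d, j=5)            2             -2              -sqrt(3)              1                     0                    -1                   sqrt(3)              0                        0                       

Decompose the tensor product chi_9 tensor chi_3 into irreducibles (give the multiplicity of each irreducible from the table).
chi_9 tensor chi_3 = chi_5 (all other irreducibles have multiplicity 0).

Justification: The character of a tensor product is the pointwise product (chi_9 * chi_3)(C) = chi_9(C) * chi_3(C):
  {e}: (2)*(1), {r^6}: (-2)*(1), {r^1, r^11}: (-sqrt(3))*(-1), {r^2, r^10}: (1)*(1), {r^3, r^9}: (0)*(-1), {r^4, r^8}: (-1)*(1), {r^5, r^7}: (sqrt(3))*(-1), {s, sr^2, ...}: (0)*(1), {sr, sr^3, ...}: (0)*(-1)
so (chi_9 * chi_3) takes values
  {e} -> 2, {r^6} -> -2, {r^1, r^11} -> sqrt(3), {r^2, r^10} -> 1, {r^3, r^9} -> 0, {r^4, r^8} -> -1, {r^5, r^7} -> -sqrt(3), {s, sr^2, ...} -> 0, {sr, sr^3, ...} -> 0.
Now take the inner product of this character with each irreducible chi from the table, <chi_9*chi_3, chi> = (1/24) sum_C |C| (chi_9*chi_3)(C) conj(chi(C)):
  <chi_9*chi_3, chi_1> = (1/24)[1*(2)*conj(1) + 1*(-2)*conj(1) + 2*(sqrt(3))*conj(1) + 2*(1)*conj(1) + 2*(0)*conj(1) + 2*(-1)*conj(1) + 2*(-sqrt(3))*conj(1) + 6*(0)*conj(1) + 6*(0)*conj(1)]
      = (1/24)[(2) + (-2) + (2*sqrt(3)) + (2) + (0) + (-2) + (-2*sqrt(3)) + (0) + (0)] = 0/24 = 0
  <chi_9*chi_3, chi_2> = (1/24)[1*(2)*conj(1) + 1*(-2)*conj(1) + 2*(sqrt(3))*conj(1) + 2*(1)*conj(1) + 2*(0)*conj(1) + 2*(-1)*conj(1) + 2*(-sqrt(3))*conj(1) + 6*(0)*conj(-1) + 6*(0)*conj(-1)]
      = (1/24)[(2) + (-2) + (2*sqrt(3)) + (2) + (0) + (-2) + (-2*sqrt(3)) + (0) + (0)] = 0/24 = 0
  <chi_9*chi_3, chi_3> = (1/24)[1*(2)*conj(1) + 1*(-2)*conj(1) + 2*(sqrt(3))*conj(-1) + 2*(1)*conj(1) + 2*(0)*conj(-1) + 2*(-1)*conj(1) + 2*(-sqrt(3))*conj(-1) + 6*(0)*conj(1) + 6*(0)*conj(-1)]
      = (1/24)[(2) + (-2) + (-2*sqrt(3)) + (2) + (0) + (-2) + (2*sqrt(3)) + (0) + (0)] = 0/24 = 0
  <chi_9*chi_3, chi_4> = (1/24)[1*(2)*conj(1) + 1*(-2)*conj(1) + 2*(sqrt(3))*conj(-1) + 2*(1)*conj(1) + 2*(0)*conj(-1) + 2*(-1)*conj(1) + 2*(-sqrt(3))*conj(-1) + 6*(0)*conj(-1) + 6*(0)*conj(1)]
      = (1/24)[(2) + (-2) + (-2*sqrt(3)) + (2) + (0) + (-2) + (2*sqrt(3)) + (0) + (0)] = 0/24 = 0
  <chi_9*chi_3, chi_5> = (1/24)[1*(2)*conj(2) + 1*(-2)*conj(-2) + 2*(sqrt(3))*conj(sqrt(3)) + 2*(1)*conj(1) + 2*(0)*conj(0) + 2*(-1)*conj(-1) + 2*(-sqrt(3))*conj(-sqrt(3)) + 6*(0)*conj(0) + 6*(0)*conj(0)]
      = (1/24)[(4) + (4) + (6) + (2) + (0) + (2) + (6) + (0) + (0)] = 24/24 = 1
  <chi_9*chi_3, chi_6> = (1/24)[1*(2)*conj(2) + 1*(-2)*conj(2) + 2*(sqrt(3))*conj(1) + 2*(1)*conj(-1) + 2*(0)*conj(-2) + 2*(-1)*conj(-1) + 2*(-sqrt(3))*conj(1) + 6*(0)*conj(0) + 6*(0)*conj(0)]
      = (1/24)[(4) + (-4) + (2*sqrt(3)) + (-2) + (0) + (2) + (-2*sqrt(3)) + (0) + (0)] = 0/24 = 0
  <chi_9*chi_3, chi_7> = (1/24)[1*(2)*conj(2) + 1*(-2)*conj(-2) + 2*(sqrt(3))*conj(0) + 2*(1)*conj(-2) + 2*(0)*conj(0) + 2*(-1)*conj(2) + 2*(-sqrt(3))*conj(0) + 6*(0)*conj(0) + 6*(0)*conj(0)]
      = (1/24)[(4) + (4) + (0) + (-4) + (0) + (-4) + (0) + (0) + (0)] = 0/24 = 0
  <chi_9*chi_3, chi_8> = (1/24)[1*(2)*conj(2) + 1*(-2)*conj(2) + 2*(sqrt(3))*conj(-1) + 2*(1)*conj(-1) + 2*(0)*conj(2) + 2*(-1)*conj(-1) + 2*(-sqrt(3))*conj(-1) + 6*(0)*conj(0) + 6*(0)*conj(0)]
      = (1/24)[(4) + (-4) + (-2*sqrt(3)) + (-2) + (0) + (2) + (2*sqrt(3)) + (0) + (0)] = 0/24 = 0
  <chi_9*chi_3, chi_9> = (1/24)[1*(2)*conj(2) + 1*(-2)*conj(-2) + 2*(sqrt(3))*conj(-sqrt(3)) + 2*(1)*conj(1) + 2*(0)*conj(0) + 2*(-1)*conj(-1) + 2*(-sqrt(3))*conj(sqrt(3)) + 6*(0)*conj(0) + 6*(0)*conj(0)]
      = (1/24)[(4) + (4) + (-6) + (2) + (0) + (2) + (-6) + (0) + (0)] = 0/24 = 0
Hence the multiplicities are chi_5: 1. Dimension check: dim(chi_9)*dim(chi_3) = 2*1 = 2 and sum (mult * dim) = 1*2 = 2.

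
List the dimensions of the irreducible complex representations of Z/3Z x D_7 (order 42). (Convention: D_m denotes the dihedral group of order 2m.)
Dimensions: 1, 1, 1, 1, 1, 1, 2, 2, 2, 2, 2, 2, 2, 2, 2

There are 15 irreducibles (= number of conjugacy classes). Their dimensions d_i satisfy sum d_i^2 = |G| = 42: 1 + 1 + 1 + 1 + 1 + 1 + 4 + 4 + 4 + 4 + 4 + 4 + 4 + 4 + 4 = 42. (For the product with Z/3Z: each of the 3 1-dim characters of Z/3Z tensors with each irrep of D_7, giving 3 copies of each D_7-dimension.)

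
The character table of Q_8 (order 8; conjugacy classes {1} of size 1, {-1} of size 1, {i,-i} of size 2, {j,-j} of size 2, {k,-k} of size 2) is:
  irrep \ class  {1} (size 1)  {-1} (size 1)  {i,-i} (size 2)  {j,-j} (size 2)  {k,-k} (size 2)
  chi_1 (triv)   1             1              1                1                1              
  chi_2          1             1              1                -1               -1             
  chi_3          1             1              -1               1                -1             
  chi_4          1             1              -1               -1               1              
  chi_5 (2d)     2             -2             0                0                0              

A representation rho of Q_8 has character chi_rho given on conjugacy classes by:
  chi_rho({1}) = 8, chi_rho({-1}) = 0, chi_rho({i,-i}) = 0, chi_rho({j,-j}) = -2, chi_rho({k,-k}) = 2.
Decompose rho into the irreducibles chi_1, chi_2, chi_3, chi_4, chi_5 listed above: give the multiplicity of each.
Multiplicities: chi_1: 1, chi_2: 1, chi_3: 0, chi_4: 2, chi_5: 2.

Reasoning: Use <chi_rho, chi> = (1/|G|) sum_C |C| * chi_rho(C) * conj(chi(C)) with |G| = 8 for each irreducible chi in the table:
  <chi_rho, chi_1> = (1/8)[1*(8)*conj(1) + 1*(0)*conj(1) + 2*(0)*conj(1) + 2*(-2)*conj(1) + 2*(2)*conj(1)]
      = (1/8)[(8) + (0) + (0) + (-4) + (4)] = 8/8 = 1
  <chi_rho, chi_2> = (1/8)[1*(8)*conj(1) + 1*(0)*conj(1) + 2*(0)*conj(1) + 2*(-2)*conj(-1) + 2*(2)*conj(-1)]
      = (1/8)[(8) + (0) + (0) + (4) + (-4)] = 8/8 = 1
  <chi_rho, chi_3> = (1/8)[1*(8)*conj(1) + 1*(0)*conj(1) + 2*(0)*conj(-1) + 2*(-2)*conj(1) + 2*(2)*conj(-1)]
      = (1/8)[(8) + (0) + (0) + (-4) + (-4)] = 0/8 = 0
  <chi_rho, chi_4> = (1/8)[1*(8)*conj(1) + 1*(0)*conj(1) + 2*(0)*conj(-1) + 2*(-2)*conj(-1) + 2*(2)*conj(1)]
      = (1/8)[(8) + (0) + (0) + (4) + (4)] = 16/8 = 2
  <chi_rho, chi_5> = (1/8)[1*(8)*conj(2) + 1*(0)*conj(-2) + 2*(0)*conj(0) + 2*(-2)*conj(0) + 2*(2)*conj(0)]
      = (1/8)[(16) + (0) + (0) + (0) + (0)] = 16/8 = 2
Dimension check: dim(rho) = sum (mult * dim) = 1*1 + 1*1 + 0*1 + 2*1 + 2*2 = 8 = chi_rho(e) = 8.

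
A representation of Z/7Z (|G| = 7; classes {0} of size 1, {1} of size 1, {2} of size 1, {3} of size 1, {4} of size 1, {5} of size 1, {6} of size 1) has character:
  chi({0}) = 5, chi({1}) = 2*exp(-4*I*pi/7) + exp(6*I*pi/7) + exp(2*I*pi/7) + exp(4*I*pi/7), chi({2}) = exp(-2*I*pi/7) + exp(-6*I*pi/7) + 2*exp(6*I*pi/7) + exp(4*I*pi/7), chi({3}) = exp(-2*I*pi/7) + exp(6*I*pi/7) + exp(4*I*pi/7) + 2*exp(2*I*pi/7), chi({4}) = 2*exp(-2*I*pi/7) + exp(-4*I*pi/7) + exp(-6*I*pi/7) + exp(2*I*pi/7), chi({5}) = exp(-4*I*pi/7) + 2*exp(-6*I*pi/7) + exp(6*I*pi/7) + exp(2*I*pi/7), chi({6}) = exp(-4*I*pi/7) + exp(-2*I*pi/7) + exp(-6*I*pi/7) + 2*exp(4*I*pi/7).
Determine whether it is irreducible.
Not irreducible (reducible): <chi, chi> = 7 > 1.

Why: <chi, chi> = (1/|G|) sum_C |C| * |chi(C)|^2 = (1/7)[1*|5|^2 + 1*|2*exp(-4*I*pi/7) + exp(6*I*pi/7) + exp(2*I*pi/7) + exp(4*I*pi/7)|^2 + 1*|exp(-2*I*pi/7) + exp(-6*I*pi/7) + 2*exp(6*I*pi/7) + exp(4*I*pi/7)|^2 + 1*|exp(-2*I*pi/7) + exp(6*I*pi/7) + exp(4*I*pi/7) + 2*exp(2*I*pi/7)|^2 + 1*|2*exp(-2*I*pi/7) + exp(-4*I*pi/7) + exp(-6*I*pi/7) + exp(2*I*pi/7)|^2 + 1*|exp(-4*I*pi/7) + 2*exp(-6*I*pi/7) + exp(6*I*pi/7) + exp(2*I*pi/7)|^2 + 1*|exp(-4*I*pi/7) + exp(-2*I*pi/7) + exp(-6*I*pi/7) + 2*exp(4*I*pi/7)|^2]
  = (1/7)[(25) + (7 + 3*exp(-4*I*pi/7) + 4*exp(-6*I*pi/7) + 2*exp(-2*I*pi/7) + 2*exp(2*I*pi/7) + 4*exp(6*I*pi/7) + 3*exp(4*I*pi/7)) + (7 + 4*exp(-2*I*pi/7) + 2*exp(-4*I*pi/7) + 3*exp(-6*I*pi/7) + 3*exp(6*I*pi/7) + 2*exp(4*I*pi/7) + 4*exp(2*I*pi/7)) + (7 + 4*exp(-4*I*pi/7) + 3*exp(-2*I*pi/7) + 2*exp(-6*I*pi/7) + 2*exp(6*I*pi/7) + 3*exp(2*I*pi/7) + 4*exp(4*I*pi/7)) + (7 + 4*exp(-4*I*pi/7) + 3*exp(-2*I*pi/7) + 2*exp(-6*I*pi/7) + 2*exp(6*I*pi/7) + 3*exp(2*I*pi/7) + 4*exp(4*I*pi/7)) + (7 + 4*exp(-2*I*pi/7) + 2*exp(-4*I*pi/7) + 3*exp(-6*I*pi/7) + 3*exp(6*I*pi/7) + 2*exp(4*I*pi/7) + 4*exp(2*I*pi/7)) + (7 + 3*exp(-4*I*pi/7) + 4*exp(-6*I*pi/7) + 2*exp(-2*I*pi/7) + 2*exp(2*I*pi/7) + 4*exp(6*I*pi/7) + 3*exp(4*I*pi/7))] = 49/7 = 7.
(Exp terms are combined using exp(i*s)*conj(exp(i*t)) = exp(i*(s-t)), and sums of them are collapsed using the identity that for every m > 1 the m distinct m-th roots of unity sum to 0, e.g. 1 + exp(2*I*pi/3) + exp(-2*I*pi/3) = 0.)
A character is irreducible iff <chi, chi> = 1, so this representation is reducible.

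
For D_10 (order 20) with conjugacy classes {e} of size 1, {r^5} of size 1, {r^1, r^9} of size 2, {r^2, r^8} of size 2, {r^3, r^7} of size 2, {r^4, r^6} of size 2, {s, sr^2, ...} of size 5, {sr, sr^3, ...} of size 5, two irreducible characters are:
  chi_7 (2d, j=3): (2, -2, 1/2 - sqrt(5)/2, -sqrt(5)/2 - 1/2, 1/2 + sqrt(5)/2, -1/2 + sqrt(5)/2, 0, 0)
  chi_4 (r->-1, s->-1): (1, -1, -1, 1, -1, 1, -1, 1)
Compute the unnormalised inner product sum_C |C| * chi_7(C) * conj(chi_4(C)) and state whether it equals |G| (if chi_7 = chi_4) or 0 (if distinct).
Sum = 0; so <chi_7, chi_4> = 0 (distinct irreducibles are orthogonal).

Compute term by term over conjugacy classes (|C| * chi_7(C) * conj(chi_4(C))):
  1*(2)*conj(1) + 1*(-2)*conj(-1) + 2*(1/2 - sqrt(5)/2)*conj(-1) + 2*(-sqrt(5)/2 - 1/2)*conj(1) + 2*(1/2 + sqrt(5)/2)*conj(-1) + 2*(-1/2 + sqrt(5)/2)*conj(1) + 5*(0)*conj(-1) + 5*(0)*conj(1)
  = (2) + (2) + (-1 + sqrt(5)) + (-sqrt(5) - 1) + (-sqrt(5) - 1) + (-1 + sqrt(5)) + (0) + (0)
  = 0.
Dividing by |G| = 20 gives 0/20 = 0, matching the row-orthogonality relation <chi_7, chi_4> = [chi_7 = chi_4].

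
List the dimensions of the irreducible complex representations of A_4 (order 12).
Dimensions: 1, 1, 1, 3

Why: There are 4 irreducibles (= number of conjugacy classes). Their dimensions d_i satisfy sum d_i^2 = |G| = 12: 1 + 1 + 1 + 9 = 12.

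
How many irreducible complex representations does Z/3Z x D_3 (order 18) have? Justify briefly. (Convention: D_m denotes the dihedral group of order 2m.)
9

Derivation: The number of irreducible complex representations of a finite group equals its number of conjugacy classes. For a direct product, #classes(G x H) = #classes(G) * #classes(H). Z/3Z has 3 classes (abelian), D_3 has 3 classes, so 3 * 3 = 9, so Z/3Z x D_3 (order 18) has exactly 9 irreducible complex representations.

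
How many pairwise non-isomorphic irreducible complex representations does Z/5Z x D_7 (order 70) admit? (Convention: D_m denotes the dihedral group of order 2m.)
25

Why: The number of irreducible complex representations of a finite group equals its number of conjugacy classes. For a direct product, #classes(G x H) = #classes(G) * #classes(H). Z/5Z has 5 classes (abelian), D_7 has 5 classes, so 5 * 5 = 25, so Z/5Z x D_7 (order 70) has exactly 25 irreducible complex representations.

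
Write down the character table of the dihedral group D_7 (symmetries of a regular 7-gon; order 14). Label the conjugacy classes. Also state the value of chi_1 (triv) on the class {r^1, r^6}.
Conjugacy classes: {e} of size 1, {r^1, r^6} of size 2, {r^2, r^5} of size 2, {r^3, r^4} of size 2, {s, sr, ..., sr^6} of size 7.
Character table:
  irrep \ class              {e} (size 1)  {r^1, r^6} (size 2)  {r^2, r^5} (size 2)  {r^3, r^4} (size 2)  {s, sr, ..., sr^6} (size 7)
  chi_1 (triv)               1             1                    1                    1                    1                          
  chi_2 (sign: r->1, s->-1)  1             1                    1                    1                    -1                         
  chi_3 (2d, j=1)            2             2*cos(2*pi/7)        -2*cos(3*pi/7)       -2*cos(pi/7)         0                          
  chi_4 (2d, j=2)            2             -2*cos(3*pi/7)       -2*cos(pi/7)         2*cos(2*pi/7)        0                          
  chi_5 (2d, j=3)            2             -2*cos(pi/7)         2*cos(2*pi/7)        -2*cos(3*pi/7)       0                          

Spot check: chi_1 (triv) on {r^1, r^6} = 1.

Proof sketch: D_7 has order 2*7 = 14 with 5 conjugacy classes, hence 5 irreducibles. Sum of squared dims 1 + 1 + 4 + 4 + 4 = 14 = |G|. Linear characters come from the abelianisation; the 2-dimensional irreps have character r^k -> 2*cos(2*pi*j*k/7), reflections -> 0.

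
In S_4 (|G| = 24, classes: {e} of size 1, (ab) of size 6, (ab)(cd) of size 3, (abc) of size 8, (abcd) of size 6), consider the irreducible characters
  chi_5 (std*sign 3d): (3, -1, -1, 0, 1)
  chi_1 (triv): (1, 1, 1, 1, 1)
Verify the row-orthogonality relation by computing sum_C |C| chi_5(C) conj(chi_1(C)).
Sum = 0; so <chi_5, chi_1> = 0 (distinct irreducibles are orthogonal).

Derivation: Compute term by term over conjugacy classes (|C| * chi_5(C) * conj(chi_1(C))):
  1*(3)*conj(1) + 6*(-1)*conj(1) + 3*(-1)*conj(1) + 8*(0)*conj(1) + 6*(1)*conj(1)
  = (3) + (-6) + (-3) + (0) + (6)
  = 0.
Dividing by |G| = 24 gives 0/24 = 0, matching the row-orthogonality relation <chi_5, chi_1> = [chi_5 = chi_1].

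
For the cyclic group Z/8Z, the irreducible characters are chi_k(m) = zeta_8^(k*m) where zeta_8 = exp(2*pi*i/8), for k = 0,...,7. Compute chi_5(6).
chi_5(6) = zeta_8^30 = -I

chi_5(6) = zeta_8^(5*6) = zeta_8^30. Since zeta_8^8 = 1, this equals zeta_8^6 = exp(2*pi*i*6/8) = -I.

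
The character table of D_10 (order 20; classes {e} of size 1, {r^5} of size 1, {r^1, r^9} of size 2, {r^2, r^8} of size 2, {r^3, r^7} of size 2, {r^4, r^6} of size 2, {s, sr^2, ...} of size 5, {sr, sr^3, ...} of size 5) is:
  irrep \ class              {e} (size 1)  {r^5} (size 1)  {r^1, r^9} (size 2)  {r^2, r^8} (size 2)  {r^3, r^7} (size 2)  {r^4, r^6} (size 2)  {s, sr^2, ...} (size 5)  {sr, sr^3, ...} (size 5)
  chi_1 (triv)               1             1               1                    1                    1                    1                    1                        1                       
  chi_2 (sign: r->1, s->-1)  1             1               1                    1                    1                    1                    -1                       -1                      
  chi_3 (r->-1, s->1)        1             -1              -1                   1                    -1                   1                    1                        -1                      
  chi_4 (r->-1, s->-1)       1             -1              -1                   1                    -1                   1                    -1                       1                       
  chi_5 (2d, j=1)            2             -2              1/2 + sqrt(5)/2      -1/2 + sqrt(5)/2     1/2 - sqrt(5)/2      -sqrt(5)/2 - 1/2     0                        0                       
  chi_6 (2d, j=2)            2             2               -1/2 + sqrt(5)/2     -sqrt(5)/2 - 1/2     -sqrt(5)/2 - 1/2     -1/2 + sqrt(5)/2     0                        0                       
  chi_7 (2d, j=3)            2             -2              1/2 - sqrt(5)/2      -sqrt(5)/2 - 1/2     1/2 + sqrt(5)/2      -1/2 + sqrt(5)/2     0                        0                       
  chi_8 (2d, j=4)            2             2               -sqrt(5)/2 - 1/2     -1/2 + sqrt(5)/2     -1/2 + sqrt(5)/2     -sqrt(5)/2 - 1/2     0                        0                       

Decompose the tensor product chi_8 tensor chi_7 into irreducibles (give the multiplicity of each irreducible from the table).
chi_8 tensor chi_7 = chi_5 + chi_7 (all other irreducibles have multiplicity 0).

Justification: The character of a tensor product is the pointwise product (chi_8 * chi_7)(C) = chi_8(C) * chi_7(C):
  {e}: (2)*(2), {r^5}: (2)*(-2), {r^1, r^9}: (-sqrt(5)/2 - 1/2)*(1/2 - sqrt(5)/2), {r^2, r^8}: (-1/2 + sqrt(5)/2)*(-sqrt(5)/2 - 1/2), {r^3, r^7}: (-1/2 + sqrt(5)/2)*(1/2 + sqrt(5)/2), {r^4, r^6}: (-sqrt(5)/2 - 1/2)*(-1/2 + sqrt(5)/2), {s, sr^2, ...}: (0)*(0), {sr, sr^3, ...}: (0)*(0)
so (chi_8 * chi_7) takes values
  {e} -> 4, {r^5} -> -4, {r^1, r^9} -> 1, {r^2, r^8} -> -1, {r^3, r^7} -> 1, {r^4, r^6} -> -1, {s, sr^2, ...} -> 0, {sr, sr^3, ...} -> 0.
Now take the inner product of this character with each irreducible chi from the table, <chi_8*chi_7, chi> = (1/20) sum_C |C| (chi_8*chi_7)(C) conj(chi(C)):
  <chi_8*chi_7, chi_1> = (1/20)[1*(4)*conj(1) + 1*(-4)*conj(1) + 2*(1)*conj(1) + 2*(-1)*conj(1) + 2*(1)*conj(1) + 2*(-1)*conj(1) + 5*(0)*conj(1) + 5*(0)*conj(1)]
      = (1/20)[(4) + (-4) + (2) + (-2) + (2) + (-2) + (0) + (0)] = 0/20 = 0
  <chi_8*chi_7, chi_2> = (1/20)[1*(4)*conj(1) + 1*(-4)*conj(1) + 2*(1)*conj(1) + 2*(-1)*conj(1) + 2*(1)*conj(1) + 2*(-1)*conj(1) + 5*(0)*conj(-1) + 5*(0)*conj(-1)]
      = (1/20)[(4) + (-4) + (2) + (-2) + (2) + (-2) + (0) + (0)] = 0/20 = 0
  <chi_8*chi_7, chi_3> = (1/20)[1*(4)*conj(1) + 1*(-4)*conj(-1) + 2*(1)*conj(-1) + 2*(-1)*conj(1) + 2*(1)*conj(-1) + 2*(-1)*conj(1) + 5*(0)*conj(1) + 5*(0)*conj(-1)]
      = (1/20)[(4) + (4) + (-2) + (-2) + (-2) + (-2) + (0) + (0)] = 0/20 = 0
  <chi_8*chi_7, chi_4> = (1/20)[1*(4)*conj(1) + 1*(-4)*conj(-1) + 2*(1)*conj(-1) + 2*(-1)*conj(1) + 2*(1)*conj(-1) + 2*(-1)*conj(1) + 5*(0)*conj(-1) + 5*(0)*conj(1)]
      = (1/20)[(4) + (4) + (-2) + (-2) + (-2) + (-2) + (0) + (0)] = 0/20 = 0
  <chi_8*chi_7, chi_5> = (1/20)[1*(4)*conj(2) + 1*(-4)*conj(-2) + 2*(1)*conj(1/2 + sqrt(5)/2) + 2*(-1)*conj(-1/2 + sqrt(5)/2) + 2*(1)*conj(1/2 - sqrt(5)/2) + 2*(-1)*conj(-sqrt(5)/2 - 1/2) + 5*(0)*conj(0) + 5*(0)*conj(0)]
      = (1/20)[(8) + (8) + (1 + sqrt(5)) + (1 - sqrt(5)) + (1 - sqrt(5)) + (1 + sqrt(5)) + (0) + (0)] = 20/20 = 1
  <chi_8*chi_7, chi_6> = (1/20)[1*(4)*conj(2) + 1*(-4)*conj(2) + 2*(1)*conj(-1/2 + sqrt(5)/2) + 2*(-1)*conj(-sqrt(5)/2 - 1/2) + 2*(1)*conj(-sqrt(5)/2 - 1/2) + 2*(-1)*conj(-1/2 + sqrt(5)/2) + 5*(0)*conj(0) + 5*(0)*conj(0)]
      = (1/20)[(8) + (-8) + (-1 + sqrt(5)) + (1 + sqrt(5)) + (-sqrt(5) - 1) + (1 - sqrt(5)) + (0) + (0)] = 0/20 = 0
  <chi_8*chi_7, chi_7> = (1/20)[1*(4)*conj(2) + 1*(-4)*conj(-2) + 2*(1)*conj(1/2 - sqrt(5)/2) + 2*(-1)*conj(-sqrt(5)/2 - 1/2) + 2*(1)*conj(1/2 + sqrt(5)/2) + 2*(-1)*conj(-1/2 + sqrt(5)/2) + 5*(0)*conj(0) + 5*(0)*conj(0)]
      = (1/20)[(8) + (8) + (1 - sqrt(5)) + (1 + sqrt(5)) + (1 + sqrt(5)) + (1 - sqrt(5)) + (0) + (0)] = 20/20 = 1
  <chi_8*chi_7, chi_8> = (1/20)[1*(4)*conj(2) + 1*(-4)*conj(2) + 2*(1)*conj(-sqrt(5)/2 - 1/2) + 2*(-1)*conj(-1/2 + sqrt(5)/2) + 2*(1)*conj(-1/2 + sqrt(5)/2) + 2*(-1)*conj(-sqrt(5)/2 - 1/2) + 5*(0)*conj(0) + 5*(0)*conj(0)]
      = (1/20)[(8) + (-8) + (-sqrt(5) - 1) + (1 - sqrt(5)) + (-1 + sqrt(5)) + (1 + sqrt(5)) + (0) + (0)] = 0/20 = 0
Hence the multiplicities are chi_5: 1, chi_7: 1. Dimension check: dim(chi_8)*dim(chi_7) = 2*2 = 4 and sum (mult * dim) = 1*2 + 1*2 = 4.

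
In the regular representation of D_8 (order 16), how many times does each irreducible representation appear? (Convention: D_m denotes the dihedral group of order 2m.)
Each irreducible V_i of dimension d_i appears with multiplicity d_i, i.e. rho_reg = (direct sum over all irreducibles V_i) d_i V_i. The irreducible dimensions for D_8 are 1, 1, 1, 1, 2, 2, 2: 4 irreducibles of dimension 1, each with multiplicity 1; 3 irreducibles of dimension 2, each with multiplicity 2. Total dimension 4*1*1 + 3*2*2 = 16 = |G|.

Argument: General theorem: in the regular representation of a finite group G, each irreducible appears with multiplicity equal to its dimension. Check: dim(rho_reg) = sum d_i^2 = 1 + 1 + 1 + 1 + 4 + 4 + 4 = 16 = |G|.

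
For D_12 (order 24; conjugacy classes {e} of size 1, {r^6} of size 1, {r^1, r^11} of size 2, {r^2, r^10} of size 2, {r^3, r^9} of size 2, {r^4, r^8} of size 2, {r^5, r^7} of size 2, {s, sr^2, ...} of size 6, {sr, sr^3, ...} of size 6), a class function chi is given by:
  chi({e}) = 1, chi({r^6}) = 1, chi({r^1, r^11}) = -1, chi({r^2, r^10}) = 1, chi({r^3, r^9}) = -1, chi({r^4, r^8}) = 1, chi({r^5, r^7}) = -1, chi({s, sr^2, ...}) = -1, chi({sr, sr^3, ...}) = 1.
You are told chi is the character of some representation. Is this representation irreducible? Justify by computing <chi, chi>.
Irreducible: <chi, chi> = 1.

Details: <chi, chi> = (1/|G|) sum_C |C| * |chi(C)|^2 = (1/24)[1*|1|^2 + 1*|1|^2 + 2*|-1|^2 + 2*|1|^2 + 2*|-1|^2 + 2*|1|^2 + 2*|-1|^2 + 6*|-1|^2 + 6*|1|^2]
  = (1/24)[(1) + (1) + (2) + (2) + (2) + (2) + (2) + (6) + (6)] = 24/24 = 1.
A character is irreducible iff <chi, chi> = 1, so this representation is irreducible.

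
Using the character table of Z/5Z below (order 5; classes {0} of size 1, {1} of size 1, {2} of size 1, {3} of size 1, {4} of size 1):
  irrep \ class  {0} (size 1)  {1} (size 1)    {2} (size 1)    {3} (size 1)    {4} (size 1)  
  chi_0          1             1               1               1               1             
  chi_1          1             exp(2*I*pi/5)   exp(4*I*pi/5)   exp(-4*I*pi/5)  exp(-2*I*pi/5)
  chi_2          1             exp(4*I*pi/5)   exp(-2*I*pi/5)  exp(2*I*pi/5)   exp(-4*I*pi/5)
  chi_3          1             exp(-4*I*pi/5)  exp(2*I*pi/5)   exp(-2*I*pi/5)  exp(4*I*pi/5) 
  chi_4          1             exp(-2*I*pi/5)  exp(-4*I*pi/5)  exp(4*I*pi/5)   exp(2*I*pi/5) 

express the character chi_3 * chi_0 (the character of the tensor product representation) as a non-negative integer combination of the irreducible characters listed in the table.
chi_3 tensor chi_0 = chi_3 (all other irreducibles have multiplicity 0).

Why: The character of a tensor product is the pointwise product (chi_3 * chi_0)(C) = chi_3(C) * chi_0(C):
  {0}: (1)*(1), {1}: (exp(-4*I*pi/5))*(1), {2}: (exp(2*I*pi/5))*(1), {3}: (exp(-2*I*pi/5))*(1), {4}: (exp(4*I*pi/5))*(1)
so (chi_3 * chi_0) takes values
  {0} -> 1, {1} -> exp(-4*I*pi/5), {2} -> exp(2*I*pi/5), {3} -> exp(-2*I*pi/5), {4} -> exp(4*I*pi/5).
Now take the inner product of this character with each irreducible chi from the table, <chi_3*chi_0, chi> = (1/5) sum_C |C| (chi_3*chi_0)(C) conj(chi(C)):
  <chi_3*chi_0, chi_0> = (1/5)[1*(1)*conj(1) + 1*(exp(-4*I*pi/5))*conj(1) + 1*(exp(2*I*pi/5))*conj(1) + 1*(exp(-2*I*pi/5))*conj(1) + 1*(exp(4*I*pi/5))*conj(1)]
      = (1/5)[(1) + (exp(-4*I*pi/5)) + (exp(2*I*pi/5)) + (exp(-2*I*pi/5)) + (exp(4*I*pi/5))] = 0/5 = 0
  <chi_3*chi_0, chi_1> = (1/5)[1*(1)*conj(1) + 1*(exp(-4*I*pi/5))*conj(exp(2*I*pi/5)) + 1*(exp(2*I*pi/5))*conj(exp(4*I*pi/5)) + 1*(exp(-2*I*pi/5))*conj(exp(-4*I*pi/5)) + 1*(exp(4*I*pi/5))*conj(exp(-2*I*pi/5))]
      = (1/5)[(1) + (exp(4*I*pi/5)) + (exp(-2*I*pi/5)) + (exp(2*I*pi/5)) + (exp(-4*I*pi/5))] = 0/5 = 0
  <chi_3*chi_0, chi_2> = (1/5)[1*(1)*conj(1) + 1*(exp(-4*I*pi/5))*conj(exp(4*I*pi/5)) + 1*(exp(2*I*pi/5))*conj(exp(-2*I*pi/5)) + 1*(exp(-2*I*pi/5))*conj(exp(2*I*pi/5)) + 1*(exp(4*I*pi/5))*conj(exp(-4*I*pi/5))]
      = (1/5)[(1) + (exp(2*I*pi/5)) + (exp(4*I*pi/5)) + (exp(-4*I*pi/5)) + (exp(-2*I*pi/5))] = 0/5 = 0
  <chi_3*chi_0, chi_3> = (1/5)[1*(1)*conj(1) + 1*(exp(-4*I*pi/5))*conj(exp(-4*I*pi/5)) + 1*(exp(2*I*pi/5))*conj(exp(2*I*pi/5)) + 1*(exp(-2*I*pi/5))*conj(exp(-2*I*pi/5)) + 1*(exp(4*I*pi/5))*conj(exp(4*I*pi/5))]
      = (1/5)[(1) + (1) + (1) + (1) + (1)] = 5/5 = 1
  <chi_3*chi_0, chi_4> = (1/5)[1*(1)*conj(1) + 1*(exp(-4*I*pi/5))*conj(exp(-2*I*pi/5)) + 1*(exp(2*I*pi/5))*conj(exp(-4*I*pi/5)) + 1*(exp(-2*I*pi/5))*conj(exp(4*I*pi/5)) + 1*(exp(4*I*pi/5))*conj(exp(2*I*pi/5))]
      = (1/5)[(1) + (exp(-2*I*pi/5)) + (exp(-4*I*pi/5)) + (exp(4*I*pi/5)) + (exp(2*I*pi/5))] = 0/5 = 0
(Exp terms are combined using exp(i*s)*conj(exp(i*t)) = exp(i*(s-t)), and sums of them are collapsed using the identity that for every m > 1 the m distinct m-th roots of unity sum to 0, e.g. 1 + exp(2*I*pi/3) + exp(-2*I*pi/3) = 0.)
Hence the multiplicities are chi_3: 1. Dimension check: dim(chi_3)*dim(chi_0) = 1*1 = 1 and sum (mult * dim) = 1*1 = 1.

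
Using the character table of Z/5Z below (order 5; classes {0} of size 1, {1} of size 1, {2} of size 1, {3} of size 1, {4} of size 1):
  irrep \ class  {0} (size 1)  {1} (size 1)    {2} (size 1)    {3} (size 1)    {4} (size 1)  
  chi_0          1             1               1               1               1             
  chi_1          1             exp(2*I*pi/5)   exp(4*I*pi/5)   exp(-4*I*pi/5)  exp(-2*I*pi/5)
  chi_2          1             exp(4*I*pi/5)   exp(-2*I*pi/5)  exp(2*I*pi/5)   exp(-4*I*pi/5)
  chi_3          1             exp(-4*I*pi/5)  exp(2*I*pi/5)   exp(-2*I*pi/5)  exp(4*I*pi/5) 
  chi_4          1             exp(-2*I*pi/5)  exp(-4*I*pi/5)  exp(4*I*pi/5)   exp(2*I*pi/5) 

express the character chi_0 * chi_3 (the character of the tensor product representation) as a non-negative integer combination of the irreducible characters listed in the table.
chi_0 tensor chi_3 = chi_3 (all other irreducibles have multiplicity 0).

Argument: The character of a tensor product is the pointwise product (chi_0 * chi_3)(C) = chi_0(C) * chi_3(C):
  {0}: (1)*(1), {1}: (1)*(exp(-4*I*pi/5)), {2}: (1)*(exp(2*I*pi/5)), {3}: (1)*(exp(-2*I*pi/5)), {4}: (1)*(exp(4*I*pi/5))
so (chi_0 * chi_3) takes values
  {0} -> 1, {1} -> exp(-4*I*pi/5), {2} -> exp(2*I*pi/5), {3} -> exp(-2*I*pi/5), {4} -> exp(4*I*pi/5).
Now take the inner product of this character with each irreducible chi from the table, <chi_0*chi_3, chi> = (1/5) sum_C |C| (chi_0*chi_3)(C) conj(chi(C)):
  <chi_0*chi_3, chi_0> = (1/5)[1*(1)*conj(1) + 1*(exp(-4*I*pi/5))*conj(1) + 1*(exp(2*I*pi/5))*conj(1) + 1*(exp(-2*I*pi/5))*conj(1) + 1*(exp(4*I*pi/5))*conj(1)]
      = (1/5)[(1) + (exp(-4*I*pi/5)) + (exp(2*I*pi/5)) + (exp(-2*I*pi/5)) + (exp(4*I*pi/5))] = 0/5 = 0
  <chi_0*chi_3, chi_1> = (1/5)[1*(1)*conj(1) + 1*(exp(-4*I*pi/5))*conj(exp(2*I*pi/5)) + 1*(exp(2*I*pi/5))*conj(exp(4*I*pi/5)) + 1*(exp(-2*I*pi/5))*conj(exp(-4*I*pi/5)) + 1*(exp(4*I*pi/5))*conj(exp(-2*I*pi/5))]
      = (1/5)[(1) + (exp(4*I*pi/5)) + (exp(-2*I*pi/5)) + (exp(2*I*pi/5)) + (exp(-4*I*pi/5))] = 0/5 = 0
  <chi_0*chi_3, chi_2> = (1/5)[1*(1)*conj(1) + 1*(exp(-4*I*pi/5))*conj(exp(4*I*pi/5)) + 1*(exp(2*I*pi/5))*conj(exp(-2*I*pi/5)) + 1*(exp(-2*I*pi/5))*conj(exp(2*I*pi/5)) + 1*(exp(4*I*pi/5))*conj(exp(-4*I*pi/5))]
      = (1/5)[(1) + (exp(2*I*pi/5)) + (exp(4*I*pi/5)) + (exp(-4*I*pi/5)) + (exp(-2*I*pi/5))] = 0/5 = 0
  <chi_0*chi_3, chi_3> = (1/5)[1*(1)*conj(1) + 1*(exp(-4*I*pi/5))*conj(exp(-4*I*pi/5)) + 1*(exp(2*I*pi/5))*conj(exp(2*I*pi/5)) + 1*(exp(-2*I*pi/5))*conj(exp(-2*I*pi/5)) + 1*(exp(4*I*pi/5))*conj(exp(4*I*pi/5))]
      = (1/5)[(1) + (1) + (1) + (1) + (1)] = 5/5 = 1
  <chi_0*chi_3, chi_4> = (1/5)[1*(1)*conj(1) + 1*(exp(-4*I*pi/5))*conj(exp(-2*I*pi/5)) + 1*(exp(2*I*pi/5))*conj(exp(-4*I*pi/5)) + 1*(exp(-2*I*pi/5))*conj(exp(4*I*pi/5)) + 1*(exp(4*I*pi/5))*conj(exp(2*I*pi/5))]
      = (1/5)[(1) + (exp(-2*I*pi/5)) + (exp(-4*I*pi/5)) + (exp(4*I*pi/5)) + (exp(2*I*pi/5))] = 0/5 = 0
(Exp terms are combined using exp(i*s)*conj(exp(i*t)) = exp(i*(s-t)), and sums of them are collapsed using the identity that for every m > 1 the m distinct m-th roots of unity sum to 0, e.g. 1 + exp(2*I*pi/3) + exp(-2*I*pi/3) = 0.)
Hence the multiplicities are chi_3: 1. Dimension check: dim(chi_0)*dim(chi_3) = 1*1 = 1 and sum (mult * dim) = 1*1 = 1.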